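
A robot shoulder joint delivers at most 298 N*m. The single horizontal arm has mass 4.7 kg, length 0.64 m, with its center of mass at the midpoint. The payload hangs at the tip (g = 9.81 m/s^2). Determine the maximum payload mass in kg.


tau_arm = m_arm*g*(L/2) = 4.7*9.81*0.64/2 = 14.7542 N*m
tau_payload = tau_max - tau_arm = 298 - 14.7542 = 283.2458
m_payload = tau_payload / (g*L) = 283.2458 / (9.81*0.64) = 45.1143

45.1143 kg


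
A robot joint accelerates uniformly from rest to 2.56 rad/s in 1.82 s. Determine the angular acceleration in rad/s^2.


alpha = delta_omega / t = 2.56 / 1.82 = 1.4066

1.4066 rad/s^2


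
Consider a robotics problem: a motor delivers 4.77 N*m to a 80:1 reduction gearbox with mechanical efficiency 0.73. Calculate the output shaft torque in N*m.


tau_out = tau_in * N * eta = 4.77 * 80 * 0.73 = 278.5680

278.5680 N*m


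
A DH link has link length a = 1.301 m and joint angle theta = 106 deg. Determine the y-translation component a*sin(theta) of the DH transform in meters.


a*sin(theta) = 1.301*sin(106 deg) = 1.2506

1.2506 m


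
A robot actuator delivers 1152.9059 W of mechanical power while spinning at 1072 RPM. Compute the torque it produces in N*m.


omega = 1072 * 2*pi/60 = 112.259577 rad/s
tau = P / omega = 1152.9059 / 112.259577 = 10.2700

10.2700 N*m


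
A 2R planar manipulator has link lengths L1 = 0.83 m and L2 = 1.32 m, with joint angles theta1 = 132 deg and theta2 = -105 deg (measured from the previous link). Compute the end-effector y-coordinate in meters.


y = L1*sin(th1) + L2*sin(th1+th2) = 0.83*sin(132 deg) + 1.32*sin(27 deg) = 1.2161

1.2161 m


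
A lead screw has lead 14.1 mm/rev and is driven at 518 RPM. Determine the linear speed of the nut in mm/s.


v = lead * (RPM/60) = 14.1*518/60 = 121.7300

121.7300 mm/s


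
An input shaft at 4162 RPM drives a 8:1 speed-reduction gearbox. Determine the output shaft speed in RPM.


omega_out = omega_in / N = 4162 / 8 = 520.2500

520.2500 RPM


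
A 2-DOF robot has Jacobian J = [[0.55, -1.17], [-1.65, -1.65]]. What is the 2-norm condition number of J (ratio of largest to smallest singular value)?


JJ^T eigenvalues: trace(JJ^T) = 7.1164, det(JJ^T) = det(J)^2 = 8.05424400
s_max^2 = (7.1164 + sqrt(18.42617296))/2 = 5.70448592
s_min^2 = (7.1164 - sqrt(18.42617296))/2 = 1.41191408
kappa = s_max/s_min = sqrt(5.70448592/1.41191408) = 2.0100

2.0100


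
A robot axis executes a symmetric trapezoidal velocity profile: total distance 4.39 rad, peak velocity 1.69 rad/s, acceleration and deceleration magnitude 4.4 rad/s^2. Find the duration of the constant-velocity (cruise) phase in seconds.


t_acc = v/a = 0.384091 s, d_acc = v^2/(2a) = 0.324557 rad each
d_cruise = 4.39 - 2*0.324557 = 3.740886 rad
t_cruise = d_cruise/v = 3.740886/1.69 = 2.2135

2.2135 s


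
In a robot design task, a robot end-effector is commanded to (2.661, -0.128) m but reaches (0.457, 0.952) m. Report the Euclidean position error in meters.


dx = 0.457 - (2.661) = -2.2040, dy = 0.952 - (-0.128) = 1.0800
err = sqrt(4.857616 + 1.166400) = 2.4544

2.4544 m


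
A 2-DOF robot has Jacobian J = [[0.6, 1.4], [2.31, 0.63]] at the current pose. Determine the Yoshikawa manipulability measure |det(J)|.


det(J) = 0.6*0.63 - (1.4)*(2.31) = -2.8560
|det(J)| = 2.8560

2.8560


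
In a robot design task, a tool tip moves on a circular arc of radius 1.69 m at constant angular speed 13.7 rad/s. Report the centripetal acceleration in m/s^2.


a_c = omega^2 * r = 13.7^2 * 1.69 = 317.1961

317.1961 m/s^2


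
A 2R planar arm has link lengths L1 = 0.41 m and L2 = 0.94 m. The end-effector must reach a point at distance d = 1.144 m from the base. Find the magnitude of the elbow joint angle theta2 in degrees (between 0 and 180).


cos(th2) = (d^2 - L1^2 - L2^2)/(2*L1*L2) = (1.144^2 - 0.41^2 - 0.94^2)/(2*0.41*0.94) = 0.33346653
th2 = acos(0.33346653) = 70.5207 deg

70.5207 degrees


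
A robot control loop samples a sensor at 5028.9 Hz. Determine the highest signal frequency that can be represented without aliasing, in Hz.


f_max = f_s/2 = 5028.9/2 = 2514.4500

2514.4500 Hz


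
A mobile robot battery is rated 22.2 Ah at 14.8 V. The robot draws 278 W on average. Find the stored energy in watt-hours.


E = capacity * V = 22.2*14.8 = 328.5600

328.5600 Wh


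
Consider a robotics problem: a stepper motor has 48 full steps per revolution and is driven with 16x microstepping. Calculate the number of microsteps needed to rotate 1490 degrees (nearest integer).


step_size = 360/(48*16) = 360/768 = 0.468750 deg
n = 1490/(360/768) = 1490*768/360 = 3178.6667 -> 3179

3179 steps


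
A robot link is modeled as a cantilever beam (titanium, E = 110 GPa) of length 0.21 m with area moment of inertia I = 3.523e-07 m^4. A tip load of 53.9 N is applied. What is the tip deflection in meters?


delta = F*L^3/(3*E*I) = 53.9*0.21^3/(3*1.100e+11*3.523e-07)
      = 0.4991679/116259 = 4.2936e-06

4.2936e-06 m


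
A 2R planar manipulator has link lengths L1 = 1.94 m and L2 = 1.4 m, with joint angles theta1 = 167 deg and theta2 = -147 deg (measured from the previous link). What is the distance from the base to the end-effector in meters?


x = L1*cos(th1) + L2*cos(th1+th2) = -0.574708
y = L1*sin(th1) + L2*sin(th1+th2) = 0.915233
d = sqrt(x^2 + y^2) = sqrt(0.330289 + 0.837651) = 1.0807

1.0807 m


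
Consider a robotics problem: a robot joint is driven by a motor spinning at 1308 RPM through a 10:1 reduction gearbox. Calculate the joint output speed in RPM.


omega_joint = omega_motor / N = 1308 / 10 = 130.8000

130.8000 RPM


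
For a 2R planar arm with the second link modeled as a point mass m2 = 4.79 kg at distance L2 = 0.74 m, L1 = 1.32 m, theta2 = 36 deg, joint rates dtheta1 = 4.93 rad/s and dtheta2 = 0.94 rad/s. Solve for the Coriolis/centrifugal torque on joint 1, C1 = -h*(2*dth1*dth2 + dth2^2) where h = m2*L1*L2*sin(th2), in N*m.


h = m2*L1*L2*sin(th2) = 4.79*1.32*0.74*sin(36 deg) = 2.750172
C1 = -h*(2*4.93*0.94 + 0.94^2) = -2.750172*10.1520 = -27.9197

-27.9197 N*m


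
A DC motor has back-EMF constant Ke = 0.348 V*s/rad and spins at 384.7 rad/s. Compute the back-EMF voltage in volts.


V_emf = Ke * omega = 0.348*384.7 = 133.8756

133.8756 V


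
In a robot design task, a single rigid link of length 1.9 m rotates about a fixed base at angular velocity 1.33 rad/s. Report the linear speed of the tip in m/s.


v = L*omega = 1.9 * 1.33 = 2.5270

2.5270 m/s


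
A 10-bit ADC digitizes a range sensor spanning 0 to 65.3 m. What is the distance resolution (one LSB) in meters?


res = range / 2^n = 65.3/2^10 = 65.3/1024 = 0.0638

0.0638 m


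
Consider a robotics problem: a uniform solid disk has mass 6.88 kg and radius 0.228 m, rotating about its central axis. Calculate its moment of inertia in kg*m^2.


I = (1/2)*m*R^2 = 0.5*6.88*0.228^2 = 0.1788

0.1788 kg*m^2


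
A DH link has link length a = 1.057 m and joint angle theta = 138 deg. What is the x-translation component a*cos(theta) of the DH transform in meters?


a*cos(theta) = 1.057*cos(138 deg) = -0.7855

-0.7855 m


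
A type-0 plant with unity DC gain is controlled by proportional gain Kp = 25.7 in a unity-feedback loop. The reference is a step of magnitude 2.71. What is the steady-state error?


e_ss = R/(1 + Kp) = 2.71/(1 + 25.7) = 2.71/26.7000 = 0.1015

0.1015


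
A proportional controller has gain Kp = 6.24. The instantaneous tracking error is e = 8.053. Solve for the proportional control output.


u_P = Kp * e = 6.24 * 8.053 = 50.2507

50.2507


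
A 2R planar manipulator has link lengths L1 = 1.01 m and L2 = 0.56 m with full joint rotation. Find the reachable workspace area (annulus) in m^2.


r_max = L1 + L2 = 1.5700, r_min = |L1 - L2| = 0.4500
A = pi*(r_max^2 - r_min^2) = pi*(2.4649 - 0.2025) = 7.1075

7.1075 m^2


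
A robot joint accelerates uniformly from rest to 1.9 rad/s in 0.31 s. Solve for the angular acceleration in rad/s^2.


alpha = delta_omega / t = 1.9 / 0.31 = 6.1290

6.1290 rad/s^2


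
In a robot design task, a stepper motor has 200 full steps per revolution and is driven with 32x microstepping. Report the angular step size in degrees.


step = 360/(200*32) = 360/6400 = 0.0563

0.0563 degrees


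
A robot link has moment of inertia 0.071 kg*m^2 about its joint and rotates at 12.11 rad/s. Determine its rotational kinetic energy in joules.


KE = (1/2)*I*omega^2 = 0.5*0.071*12.11^2 = 5.2061

5.2061 J


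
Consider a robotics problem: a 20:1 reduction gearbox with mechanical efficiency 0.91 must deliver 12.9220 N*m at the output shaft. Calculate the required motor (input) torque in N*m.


tau_in = tau_out / (N * eta) = 12.9220 / (20 * 0.91) = 0.7100

0.7100 N*m


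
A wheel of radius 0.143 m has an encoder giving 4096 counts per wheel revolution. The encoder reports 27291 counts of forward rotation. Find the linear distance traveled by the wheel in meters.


revs = 27291/4096 = 6.662842
d = revs * 2*pi*r = 6.662842 * 2*pi*0.143 = 5.9865

5.9865 m


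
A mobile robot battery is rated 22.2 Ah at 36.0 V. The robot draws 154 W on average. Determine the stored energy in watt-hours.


E = capacity * V = 22.2*36.0 = 799.2000

799.2000 Wh


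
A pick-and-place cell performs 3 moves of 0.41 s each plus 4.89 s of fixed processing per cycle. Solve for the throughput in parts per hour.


T_cycle = 3*0.41 + 4.89 = 6.1200 s
rate = 3600/T = 588.2353

588.2353 parts/hour


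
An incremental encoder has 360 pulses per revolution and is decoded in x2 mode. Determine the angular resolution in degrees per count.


resolution = 360 / (PPR * 2) = 360 / 720 = 0.5000

0.5000 degrees


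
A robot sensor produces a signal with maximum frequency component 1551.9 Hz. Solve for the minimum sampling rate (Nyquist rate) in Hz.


f_s,min = 2*f_max = 2*1551.9 = 3103.8000

3103.8000 Hz


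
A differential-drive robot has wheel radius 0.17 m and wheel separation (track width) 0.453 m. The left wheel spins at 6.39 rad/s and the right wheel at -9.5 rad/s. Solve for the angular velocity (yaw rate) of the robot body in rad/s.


omega = r*(wR - wL)/L = 0.17*(-9.5 - (6.39))/0.453 = -5.9631

-5.9631 rad/s


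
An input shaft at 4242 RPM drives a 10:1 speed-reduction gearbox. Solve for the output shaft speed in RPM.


omega_out = omega_in / N = 4242 / 10 = 424.2000

424.2000 RPM


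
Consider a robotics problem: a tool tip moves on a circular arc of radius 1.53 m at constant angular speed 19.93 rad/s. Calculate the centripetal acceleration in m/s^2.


a_c = omega^2 * r = 19.93^2 * 1.53 = 607.7235

607.7235 m/s^2


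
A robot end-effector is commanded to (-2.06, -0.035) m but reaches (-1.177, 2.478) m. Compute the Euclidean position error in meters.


dx = -1.177 - (-2.06) = 0.8830, dy = 2.478 - (-0.035) = 2.5130
err = sqrt(0.779689 + 6.315169) = 2.6636

2.6636 m


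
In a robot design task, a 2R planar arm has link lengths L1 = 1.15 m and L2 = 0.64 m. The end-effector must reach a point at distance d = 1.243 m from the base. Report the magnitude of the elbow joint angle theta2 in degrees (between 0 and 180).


cos(th2) = (d^2 - L1^2 - L2^2)/(2*L1*L2) = (1.243^2 - 1.15^2 - 0.64^2)/(2*1.15*0.64) = -0.12707269
th2 = acos(-0.12707269) = 97.3005 deg

97.3005 degrees


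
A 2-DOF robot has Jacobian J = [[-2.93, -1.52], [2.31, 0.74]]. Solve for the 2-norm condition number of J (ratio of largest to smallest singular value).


JJ^T eigenvalues: trace(JJ^T) = 16.7790, det(JJ^T) = det(J)^2 = 1.80364900
s_max^2 = (16.7790 + sqrt(274.32024500))/2 = 16.67080794
s_min^2 = (16.7790 - sqrt(274.32024500))/2 = 0.10819206
kappa = s_max/s_min = sqrt(16.67080794/0.10819206) = 12.4131

12.4131


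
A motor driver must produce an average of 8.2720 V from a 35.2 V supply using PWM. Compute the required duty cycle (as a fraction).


D = V_avg/V_supply = 8.2720/35.2 = 0.2350

0.2350


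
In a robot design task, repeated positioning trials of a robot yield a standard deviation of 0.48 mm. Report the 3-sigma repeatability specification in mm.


repeatability = 3*sigma = 3*0.48 = 1.4400

1.4400 mm


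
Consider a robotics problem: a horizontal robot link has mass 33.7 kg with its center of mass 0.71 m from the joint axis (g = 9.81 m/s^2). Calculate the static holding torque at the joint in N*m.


tau = m*g*L = 33.7 * 9.81 * 0.71 = 234.7239

234.7239 N*m


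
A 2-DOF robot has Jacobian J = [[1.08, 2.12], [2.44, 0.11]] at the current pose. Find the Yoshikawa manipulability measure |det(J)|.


det(J) = 1.08*0.11 - (2.12)*(2.44) = -5.0540
|det(J)| = 5.0540

5.0540


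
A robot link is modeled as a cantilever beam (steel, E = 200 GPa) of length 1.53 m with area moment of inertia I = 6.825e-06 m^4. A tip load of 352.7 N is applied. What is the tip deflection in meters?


delta = F*L^3/(3*E*I) = 352.7*1.53^3/(3*2.000e+11*6.825e-06)
      = 1263.2222079/4095000 = 3.0848e-04

3.0848e-04 m


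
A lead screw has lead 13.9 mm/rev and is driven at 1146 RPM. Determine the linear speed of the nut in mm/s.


v = lead * (RPM/60) = 13.9*1146/60 = 265.4900

265.4900 mm/s


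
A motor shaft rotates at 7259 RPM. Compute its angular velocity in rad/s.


omega = 7259 * 2*pi/60 = 760.1607

760.1607 rad/s


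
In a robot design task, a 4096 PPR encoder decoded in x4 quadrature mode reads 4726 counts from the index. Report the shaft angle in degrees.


angle = counts * 360 / (PPR*4) = 4726 * 360 / 16384 = 103.8428

103.8428 degrees


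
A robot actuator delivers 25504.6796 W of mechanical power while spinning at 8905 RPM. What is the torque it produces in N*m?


omega = 8905 * 2*pi/60 = 932.529419 rad/s
tau = P / omega = 25504.6796 / 932.529419 = 27.3500

27.3500 N*m


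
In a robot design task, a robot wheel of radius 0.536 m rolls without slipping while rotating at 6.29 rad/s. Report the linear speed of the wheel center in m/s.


v = omega * r = 6.29 * 0.536 = 3.3714

3.3714 m/s


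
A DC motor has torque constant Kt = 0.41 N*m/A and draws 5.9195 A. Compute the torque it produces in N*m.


tau = Kt * I = 0.41*5.9195 = 2.4270

2.4270 N*m


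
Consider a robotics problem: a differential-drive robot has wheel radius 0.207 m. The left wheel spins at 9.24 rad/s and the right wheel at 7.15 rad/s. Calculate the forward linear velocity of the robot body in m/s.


v = r*(wR + wL)/2 = 0.207*(7.15 + 9.24)/2 = 1.6964

1.6964 m/s


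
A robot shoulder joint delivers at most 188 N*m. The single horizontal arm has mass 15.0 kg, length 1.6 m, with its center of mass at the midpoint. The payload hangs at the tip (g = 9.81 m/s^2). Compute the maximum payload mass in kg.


tau_arm = m_arm*g*(L/2) = 15.0*9.81*1.6/2 = 117.7200 N*m
tau_payload = tau_max - tau_arm = 188 - 117.7200 = 70.2800
m_payload = tau_payload / (g*L) = 70.2800 / (9.81*1.6) = 4.4776

4.4776 kg


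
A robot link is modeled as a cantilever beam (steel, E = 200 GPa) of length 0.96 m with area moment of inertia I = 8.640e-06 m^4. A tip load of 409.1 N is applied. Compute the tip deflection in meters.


delta = F*L^3/(3*E*I) = 409.1*0.96^3/(3*2.000e+11*8.640e-06)
      = 361.9454976/5184000 = 6.9820e-05

6.9820e-05 m


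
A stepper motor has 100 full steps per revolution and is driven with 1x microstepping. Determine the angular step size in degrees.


step = 360/(100*1) = 360/100 = 3.6000

3.6000 degrees


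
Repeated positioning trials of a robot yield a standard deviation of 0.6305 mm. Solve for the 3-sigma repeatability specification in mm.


repeatability = 3*sigma = 3*0.6305 = 1.8915

1.8915 mm


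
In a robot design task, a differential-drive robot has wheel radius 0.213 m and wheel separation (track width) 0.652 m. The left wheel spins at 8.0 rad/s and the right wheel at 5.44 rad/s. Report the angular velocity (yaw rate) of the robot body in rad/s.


omega = r*(wR - wL)/L = 0.213*(5.44 - (8.0))/0.652 = -0.8363

-0.8363 rad/s


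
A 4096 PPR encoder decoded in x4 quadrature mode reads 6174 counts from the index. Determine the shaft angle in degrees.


angle = counts * 360 / (PPR*4) = 6174 * 360 / 16384 = 135.6592

135.6592 degrees


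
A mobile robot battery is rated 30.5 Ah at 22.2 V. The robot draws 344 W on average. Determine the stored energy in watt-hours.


E = capacity * V = 30.5*22.2 = 677.1000

677.1000 Wh


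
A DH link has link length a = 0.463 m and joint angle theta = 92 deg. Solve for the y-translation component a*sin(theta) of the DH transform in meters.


a*sin(theta) = 0.463*sin(92 deg) = 0.4627

0.4627 m


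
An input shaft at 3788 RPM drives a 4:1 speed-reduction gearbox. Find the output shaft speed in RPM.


omega_out = omega_in / N = 3788 / 4 = 947.0000

947.0000 RPM


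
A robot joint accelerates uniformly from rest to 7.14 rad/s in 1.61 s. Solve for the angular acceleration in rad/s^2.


alpha = delta_omega / t = 7.14 / 1.61 = 4.4348

4.4348 rad/s^2


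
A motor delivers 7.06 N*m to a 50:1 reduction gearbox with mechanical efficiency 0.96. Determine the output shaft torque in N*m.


tau_out = tau_in * N * eta = 7.06 * 50 * 0.96 = 338.8800

338.8800 N*m


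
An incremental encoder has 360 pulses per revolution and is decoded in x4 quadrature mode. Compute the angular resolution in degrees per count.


resolution = 360 / (PPR * 4) = 360 / 1440 = 0.2500

0.2500 degrees


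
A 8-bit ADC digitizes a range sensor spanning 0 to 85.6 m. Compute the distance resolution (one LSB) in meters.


res = range / 2^n = 85.6/2^8 = 85.6/256 = 0.3344

0.3344 m


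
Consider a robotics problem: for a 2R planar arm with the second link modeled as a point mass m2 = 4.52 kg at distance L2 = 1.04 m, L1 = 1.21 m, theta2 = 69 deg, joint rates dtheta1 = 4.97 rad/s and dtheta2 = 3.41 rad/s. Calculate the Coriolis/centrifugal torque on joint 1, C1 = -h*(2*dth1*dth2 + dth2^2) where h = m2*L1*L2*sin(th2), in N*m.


h = m2*L1*L2*sin(th2) = 4.52*1.21*1.04*sin(69 deg) = 5.310176
C1 = -h*(2*4.97*3.41 + 3.41^2) = -5.310176*45.5235 = -241.7378

-241.7378 N*m


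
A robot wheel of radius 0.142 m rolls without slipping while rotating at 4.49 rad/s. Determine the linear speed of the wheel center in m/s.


v = omega * r = 4.49 * 0.142 = 0.6376

0.6376 m/s


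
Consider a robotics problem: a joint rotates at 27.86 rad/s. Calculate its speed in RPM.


RPM = 27.86 * 60/(2*pi) = 266.0434

266.0434 RPM


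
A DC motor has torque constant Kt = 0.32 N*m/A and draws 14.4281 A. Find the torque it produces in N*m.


tau = Kt * I = 0.32*14.4281 = 4.6170

4.6170 N*m


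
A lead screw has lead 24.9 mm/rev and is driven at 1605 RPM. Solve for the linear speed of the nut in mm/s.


v = lead * (RPM/60) = 24.9*1605/60 = 666.0750

666.0750 mm/s


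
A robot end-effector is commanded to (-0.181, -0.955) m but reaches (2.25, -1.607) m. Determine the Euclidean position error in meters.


dx = 2.25 - (-0.181) = 2.4310, dy = -1.607 - (-0.955) = -0.6520
err = sqrt(5.909761 + 0.425104) = 2.5169

2.5169 m


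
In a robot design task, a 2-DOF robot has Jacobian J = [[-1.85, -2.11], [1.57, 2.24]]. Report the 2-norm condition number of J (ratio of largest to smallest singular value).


JJ^T eigenvalues: trace(JJ^T) = 15.3571, det(JJ^T) = det(J)^2 = 0.69105969
s_max^2 = (15.3571 + sqrt(233.07628165))/2 = 15.31196800
s_min^2 = (15.3571 - sqrt(233.07628165))/2 = 0.04513200
kappa = s_max/s_min = sqrt(15.31196800/0.04513200) = 18.4193

18.4193


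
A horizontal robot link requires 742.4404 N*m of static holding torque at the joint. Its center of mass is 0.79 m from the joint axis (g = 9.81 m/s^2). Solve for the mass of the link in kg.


m = tau / (g*L) = 742.4404 / (9.81 * 0.79) = 95.8000

95.8000 kg


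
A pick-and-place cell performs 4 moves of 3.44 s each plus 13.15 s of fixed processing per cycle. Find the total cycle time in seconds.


T = 4*3.44 + 13.15 = 26.9100

26.9100 s


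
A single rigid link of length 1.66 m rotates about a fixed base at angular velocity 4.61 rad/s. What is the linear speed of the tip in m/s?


v = L*omega = 1.66 * 4.61 = 7.6526

7.6526 m/s


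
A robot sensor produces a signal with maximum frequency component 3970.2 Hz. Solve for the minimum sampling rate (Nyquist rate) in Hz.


f_s,min = 2*f_max = 2*3970.2 = 7940.4000

7940.4000 Hz


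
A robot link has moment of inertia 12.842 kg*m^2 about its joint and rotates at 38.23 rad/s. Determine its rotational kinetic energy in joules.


KE = (1/2)*I*omega^2 = 0.5*12.842*38.23^2 = 9384.5028

9384.5028 J


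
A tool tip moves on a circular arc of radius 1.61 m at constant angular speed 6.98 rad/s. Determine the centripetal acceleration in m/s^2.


a_c = omega^2 * r = 6.98^2 * 1.61 = 78.4398

78.4398 m/s^2


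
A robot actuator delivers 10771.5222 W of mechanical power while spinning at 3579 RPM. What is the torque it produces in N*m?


omega = 3579 * 2*pi/60 = 374.792004 rad/s
tau = P / omega = 10771.5222 / 374.792004 = 28.7400

28.7400 N*m


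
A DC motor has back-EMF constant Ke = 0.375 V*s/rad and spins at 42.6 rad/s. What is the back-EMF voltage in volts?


V_emf = Ke * omega = 0.375*42.6 = 15.9750

15.9750 V


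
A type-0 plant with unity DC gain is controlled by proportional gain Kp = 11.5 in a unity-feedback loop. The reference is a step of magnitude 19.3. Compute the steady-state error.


e_ss = R/(1 + Kp) = 19.3/(1 + 11.5) = 19.3/12.5000 = 1.5440

1.5440


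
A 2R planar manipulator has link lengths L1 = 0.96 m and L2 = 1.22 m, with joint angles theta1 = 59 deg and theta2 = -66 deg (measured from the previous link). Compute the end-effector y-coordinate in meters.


y = L1*sin(th1) + L2*sin(th1+th2) = 0.96*sin(59 deg) + 1.22*sin(-7 deg) = 0.6742

0.6742 m


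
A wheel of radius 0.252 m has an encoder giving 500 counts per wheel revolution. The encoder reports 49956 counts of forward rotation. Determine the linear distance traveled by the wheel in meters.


revs = 49956/500 = 99.912000
d = revs * 2*pi*r = 99.912000 * 2*pi*0.252 = 158.1969

158.1969 m


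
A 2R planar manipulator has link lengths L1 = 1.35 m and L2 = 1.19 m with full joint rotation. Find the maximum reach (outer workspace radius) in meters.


r_max = L1 + L2 = 1.35 + 1.19 = 2.5400

2.5400 m


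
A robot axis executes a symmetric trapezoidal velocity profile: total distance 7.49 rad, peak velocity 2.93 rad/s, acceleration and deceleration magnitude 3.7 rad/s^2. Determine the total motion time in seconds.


t_acc = v/a = 2.93/3.7 = 0.791892 s
d_acc = v^2/(2a) = 1.160122 rad (each ramp)
d_cruise = 7.49 - 2*1.160122 = 5.169756 rad
t_cruise = 5.169756/2.93 = 1.764422 s
t_total = 2*0.791892 + 1.764422 = 3.3482

3.3482 s


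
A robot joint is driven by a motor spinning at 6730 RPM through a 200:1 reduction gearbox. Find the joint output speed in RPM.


omega_joint = omega_motor / N = 6730 / 200 = 33.6500

33.6500 RPM


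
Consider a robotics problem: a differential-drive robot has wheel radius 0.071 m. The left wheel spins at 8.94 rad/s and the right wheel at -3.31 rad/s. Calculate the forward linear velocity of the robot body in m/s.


v = r*(wR + wL)/2 = 0.071*(-3.31 + 8.94)/2 = 0.1999

0.1999 m/s


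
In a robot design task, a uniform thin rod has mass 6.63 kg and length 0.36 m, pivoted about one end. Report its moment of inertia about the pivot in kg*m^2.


I = (1/3)*m*L^2 = (1/3)*6.63*0.36^2 = 0.2864

0.2864 kg*m^2


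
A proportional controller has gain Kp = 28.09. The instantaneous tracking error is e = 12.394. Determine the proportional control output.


u_P = Kp * e = 28.09 * 12.394 = 348.1475

348.1475


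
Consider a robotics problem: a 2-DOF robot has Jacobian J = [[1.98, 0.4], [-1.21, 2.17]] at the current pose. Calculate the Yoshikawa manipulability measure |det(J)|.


det(J) = 1.98*2.17 - (0.4)*(-1.21) = 4.7806
|det(J)| = 4.7806

4.7806


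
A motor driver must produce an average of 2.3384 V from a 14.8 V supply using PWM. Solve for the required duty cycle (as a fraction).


D = V_avg/V_supply = 2.3384/14.8 = 0.1580

0.1580


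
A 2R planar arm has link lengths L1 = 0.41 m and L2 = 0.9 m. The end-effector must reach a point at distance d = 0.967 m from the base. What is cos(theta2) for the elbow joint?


cos(th2) = (d^2 - L1^2 - L2^2)/(2*L1*L2) = (0.967^2 - 0.41^2 - 0.9^2)/(2*0.41*0.9) = -0.0583

-0.0583


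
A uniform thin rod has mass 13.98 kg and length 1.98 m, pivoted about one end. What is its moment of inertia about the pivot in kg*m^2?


I = (1/3)*m*L^2 = (1/3)*13.98*1.98^2 = 18.2691

18.2691 kg*m^2


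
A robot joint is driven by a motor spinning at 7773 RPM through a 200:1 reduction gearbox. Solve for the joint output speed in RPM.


omega_joint = omega_motor / N = 7773 / 200 = 38.8650

38.8650 RPM


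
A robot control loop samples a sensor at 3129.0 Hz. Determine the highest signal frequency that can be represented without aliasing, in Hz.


f_max = f_s/2 = 3129.0/2 = 1564.5000

1564.5000 Hz


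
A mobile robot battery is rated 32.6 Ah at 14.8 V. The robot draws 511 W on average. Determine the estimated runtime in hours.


E = 32.6*14.8 = 482.4800 Wh
t = E/P = 482.4800/511 = 0.9442

0.9442 hours


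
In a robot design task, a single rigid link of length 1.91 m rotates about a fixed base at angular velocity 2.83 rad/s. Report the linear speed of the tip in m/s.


v = L*omega = 1.91 * 2.83 = 5.4053

5.4053 m/s


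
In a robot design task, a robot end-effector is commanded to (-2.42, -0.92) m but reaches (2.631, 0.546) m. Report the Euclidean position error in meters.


dx = 2.631 - (-2.42) = 5.0510, dy = 0.546 - (-0.92) = 1.4660
err = sqrt(25.512601 + 2.149156) = 5.2594

5.2594 m


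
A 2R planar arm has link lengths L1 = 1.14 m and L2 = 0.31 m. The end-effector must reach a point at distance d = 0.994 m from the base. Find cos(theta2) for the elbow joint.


cos(th2) = (d^2 - L1^2 - L2^2)/(2*L1*L2) = (0.994^2 - 1.14^2 - 0.31^2)/(2*1.14*0.31) = -0.5768

-0.5768


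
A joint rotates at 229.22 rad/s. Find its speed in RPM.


RPM = 229.22 * 60/(2*pi) = 2188.8898

2188.8898 RPM


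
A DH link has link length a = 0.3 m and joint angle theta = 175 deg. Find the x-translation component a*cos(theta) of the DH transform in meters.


a*cos(theta) = 0.3*cos(175 deg) = -0.2989

-0.2989 m


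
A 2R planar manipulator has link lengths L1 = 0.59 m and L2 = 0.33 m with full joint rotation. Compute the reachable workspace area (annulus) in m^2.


r_max = L1 + L2 = 0.9200, r_min = |L1 - L2| = 0.2600
A = pi*(r_max^2 - r_min^2) = pi*(0.8464 - 0.0676) = 2.4467

2.4467 m^2


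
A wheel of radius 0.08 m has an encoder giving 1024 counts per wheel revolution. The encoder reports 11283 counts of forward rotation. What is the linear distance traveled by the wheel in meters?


revs = 11283/1024 = 11.018555
d = revs * 2*pi*r = 11.018555 * 2*pi*0.08 = 5.5385

5.5385 m


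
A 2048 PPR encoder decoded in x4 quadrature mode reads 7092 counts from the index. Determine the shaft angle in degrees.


angle = counts * 360 / (PPR*4) = 7092 * 360 / 8192 = 311.6602

311.6602 degrees


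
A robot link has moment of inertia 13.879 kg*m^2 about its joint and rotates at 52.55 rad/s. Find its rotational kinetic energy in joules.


KE = (1/2)*I*omega^2 = 0.5*13.879*52.55^2 = 19163.4466

19163.4466 J


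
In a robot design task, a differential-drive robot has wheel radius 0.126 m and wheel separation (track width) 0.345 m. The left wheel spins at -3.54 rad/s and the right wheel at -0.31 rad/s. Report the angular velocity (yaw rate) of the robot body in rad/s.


omega = r*(wR - wL)/L = 0.126*(-0.31 - (-3.54))/0.345 = 1.1797

1.1797 rad/s


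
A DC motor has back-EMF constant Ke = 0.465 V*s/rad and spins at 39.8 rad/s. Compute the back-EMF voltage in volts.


V_emf = Ke * omega = 0.465*39.8 = 18.5070

18.5070 V


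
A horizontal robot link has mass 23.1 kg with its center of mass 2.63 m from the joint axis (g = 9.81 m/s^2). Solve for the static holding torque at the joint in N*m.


tau = m*g*L = 23.1 * 9.81 * 2.63 = 595.9869

595.9869 N*m


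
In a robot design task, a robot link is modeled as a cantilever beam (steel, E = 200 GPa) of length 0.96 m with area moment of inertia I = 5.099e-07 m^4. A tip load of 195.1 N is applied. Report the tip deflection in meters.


delta = F*L^3/(3*E*I) = 195.1*0.96^3/(3*2.000e+11*5.099e-07)
      = 172.6119936/305940 = 5.6420e-04

5.6420e-04 m


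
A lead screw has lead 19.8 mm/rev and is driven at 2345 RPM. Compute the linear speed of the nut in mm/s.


v = lead * (RPM/60) = 19.8*2345/60 = 773.8500

773.8500 mm/s


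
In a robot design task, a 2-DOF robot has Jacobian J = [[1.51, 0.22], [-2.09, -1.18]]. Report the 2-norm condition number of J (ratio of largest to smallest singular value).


JJ^T eigenvalues: trace(JJ^T) = 8.0890, det(JJ^T) = det(J)^2 = 1.74768400
s_max^2 = (8.0890 + sqrt(58.44118500))/2 = 7.86684172
s_min^2 = (8.0890 - sqrt(58.44118500))/2 = 0.22215828
kappa = s_max/s_min = sqrt(7.86684172/0.22215828) = 5.9507

5.9507


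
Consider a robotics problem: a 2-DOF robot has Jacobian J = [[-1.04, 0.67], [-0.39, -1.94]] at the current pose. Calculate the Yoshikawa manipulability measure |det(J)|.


det(J) = -1.04*-1.94 - (0.67)*(-0.39) = 2.2789
|det(J)| = 2.2789

2.2789


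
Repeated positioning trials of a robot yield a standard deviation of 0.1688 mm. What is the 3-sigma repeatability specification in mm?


repeatability = 3*sigma = 3*0.1688 = 0.5064

0.5064 mm


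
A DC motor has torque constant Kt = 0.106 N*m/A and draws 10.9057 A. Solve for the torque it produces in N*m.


tau = Kt * I = 0.106*10.9057 = 1.1560

1.1560 N*m


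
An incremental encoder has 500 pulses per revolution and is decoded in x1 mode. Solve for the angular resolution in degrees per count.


resolution = 360 / (PPR * 1) = 360 / 500 = 0.7200

0.7200 degrees


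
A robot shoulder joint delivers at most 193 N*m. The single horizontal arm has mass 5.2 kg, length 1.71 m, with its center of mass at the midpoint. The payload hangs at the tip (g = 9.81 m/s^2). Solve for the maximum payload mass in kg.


tau_arm = m_arm*g*(L/2) = 5.2*9.81*1.71/2 = 43.6153 N*m
tau_payload = tau_max - tau_arm = 193 - 43.6153 = 149.3847
m_payload = tau_payload / (g*L) = 149.3847 / (9.81*1.71) = 8.9051

8.9051 kg


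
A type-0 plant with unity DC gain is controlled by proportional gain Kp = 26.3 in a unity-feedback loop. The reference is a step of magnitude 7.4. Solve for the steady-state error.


e_ss = R/(1 + Kp) = 7.4/(1 + 26.3) = 7.4/27.3000 = 0.2711

0.2711


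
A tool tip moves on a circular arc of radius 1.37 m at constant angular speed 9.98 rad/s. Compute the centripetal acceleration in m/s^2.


a_c = omega^2 * r = 9.98^2 * 1.37 = 136.4525

136.4525 m/s^2


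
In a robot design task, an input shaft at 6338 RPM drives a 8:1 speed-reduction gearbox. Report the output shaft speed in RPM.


omega_out = omega_in / N = 6338 / 8 = 792.2500

792.2500 RPM


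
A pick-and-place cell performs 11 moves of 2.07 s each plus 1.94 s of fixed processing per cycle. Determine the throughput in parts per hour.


T_cycle = 11*2.07 + 1.94 = 24.7100 s
rate = 3600/T = 145.6900

145.6900 parts/hour


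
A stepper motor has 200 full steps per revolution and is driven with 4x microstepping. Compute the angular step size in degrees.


step = 360/(200*4) = 360/800 = 0.4500

0.4500 degrees


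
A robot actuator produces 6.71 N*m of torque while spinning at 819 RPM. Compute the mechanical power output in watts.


omega = 819 * 2*pi/60 = 85.765479 rad/s
P = tau * omega = 6.71 * 85.765479 = 575.4864

575.4864 W


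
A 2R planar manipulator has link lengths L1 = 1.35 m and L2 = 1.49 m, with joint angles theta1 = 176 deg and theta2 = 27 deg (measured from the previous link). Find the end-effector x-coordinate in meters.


x = L1*cos(th1) + L2*cos(th1+th2) = 1.35*cos(176 deg) + 1.49*cos(203 deg) = -2.7183

-2.7183 m


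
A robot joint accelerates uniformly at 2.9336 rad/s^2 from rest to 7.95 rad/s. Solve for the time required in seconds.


t = delta_omega / alpha = 7.95 / 2.9336 = 2.7100

2.7100 s


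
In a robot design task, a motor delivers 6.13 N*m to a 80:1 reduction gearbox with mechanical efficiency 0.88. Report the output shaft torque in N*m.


tau_out = tau_in * N * eta = 6.13 * 80 * 0.88 = 431.5520

431.5520 N*m


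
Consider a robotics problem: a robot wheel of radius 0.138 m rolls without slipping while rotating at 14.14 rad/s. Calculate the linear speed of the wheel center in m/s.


v = omega * r = 14.14 * 0.138 = 1.9513

1.9513 m/s


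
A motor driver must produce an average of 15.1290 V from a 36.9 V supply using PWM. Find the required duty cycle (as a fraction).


D = V_avg/V_supply = 15.1290/36.9 = 0.4100

0.4100


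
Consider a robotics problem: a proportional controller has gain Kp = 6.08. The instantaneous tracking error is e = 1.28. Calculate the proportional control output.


u_P = Kp * e = 6.08 * 1.28 = 7.7824

7.7824


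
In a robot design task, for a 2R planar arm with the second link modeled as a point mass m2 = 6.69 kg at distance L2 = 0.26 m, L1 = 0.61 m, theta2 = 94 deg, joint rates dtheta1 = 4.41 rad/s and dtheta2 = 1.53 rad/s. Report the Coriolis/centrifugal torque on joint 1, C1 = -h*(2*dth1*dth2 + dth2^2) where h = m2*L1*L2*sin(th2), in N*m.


h = m2*L1*L2*sin(th2) = 6.69*0.61*0.26*sin(94 deg) = 1.058449
C1 = -h*(2*4.41*1.53 + 1.53^2) = -1.058449*15.8355 = -16.7611

-16.7611 N*m


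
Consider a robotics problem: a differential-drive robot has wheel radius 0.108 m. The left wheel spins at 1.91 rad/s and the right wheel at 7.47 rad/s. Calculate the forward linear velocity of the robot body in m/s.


v = r*(wR + wL)/2 = 0.108*(7.47 + 1.91)/2 = 0.5065

0.5065 m/s


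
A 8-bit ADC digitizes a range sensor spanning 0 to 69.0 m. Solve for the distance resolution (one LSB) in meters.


res = range / 2^n = 69.0/2^8 = 69.0/256 = 0.2695

0.2695 m


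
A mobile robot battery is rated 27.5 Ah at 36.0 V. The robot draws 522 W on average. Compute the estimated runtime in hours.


E = 27.5*36.0 = 990.0000 Wh
t = E/P = 990.0000/522 = 1.8966

1.8966 hours


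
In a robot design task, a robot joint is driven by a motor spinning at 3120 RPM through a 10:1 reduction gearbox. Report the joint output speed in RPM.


omega_joint = omega_motor / N = 3120 / 10 = 312.0000

312.0000 RPM


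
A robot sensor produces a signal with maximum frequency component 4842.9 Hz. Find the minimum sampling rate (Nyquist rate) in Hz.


f_s,min = 2*f_max = 2*4842.9 = 9685.8000

9685.8000 Hz


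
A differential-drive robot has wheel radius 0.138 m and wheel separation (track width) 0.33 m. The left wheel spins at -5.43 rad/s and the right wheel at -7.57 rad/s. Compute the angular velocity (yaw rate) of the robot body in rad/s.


omega = r*(wR - wL)/L = 0.138*(-7.57 - (-5.43))/0.33 = -0.8949

-0.8949 rad/s


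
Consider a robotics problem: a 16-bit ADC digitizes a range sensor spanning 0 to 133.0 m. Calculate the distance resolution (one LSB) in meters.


res = range / 2^n = 133.0/2^16 = 133.0/65536 = 0.0020

0.0020 m


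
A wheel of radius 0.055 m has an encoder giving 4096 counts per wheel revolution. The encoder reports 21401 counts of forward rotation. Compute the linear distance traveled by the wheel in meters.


revs = 21401/4096 = 5.224854
d = revs * 2*pi*r = 5.224854 * 2*pi*0.055 = 1.8056

1.8056 m


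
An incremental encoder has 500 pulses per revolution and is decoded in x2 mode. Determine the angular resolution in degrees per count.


resolution = 360 / (PPR * 2) = 360 / 1000 = 0.3600

0.3600 degrees


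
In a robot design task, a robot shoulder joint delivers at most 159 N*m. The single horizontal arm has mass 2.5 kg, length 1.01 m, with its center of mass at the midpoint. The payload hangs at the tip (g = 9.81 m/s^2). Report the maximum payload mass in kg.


tau_arm = m_arm*g*(L/2) = 2.5*9.81*1.01/2 = 12.3851 N*m
tau_payload = tau_max - tau_arm = 159 - 12.3851 = 146.6149
m_payload = tau_payload / (g*L) = 146.6149 / (9.81*1.01) = 14.7975

14.7975 kg


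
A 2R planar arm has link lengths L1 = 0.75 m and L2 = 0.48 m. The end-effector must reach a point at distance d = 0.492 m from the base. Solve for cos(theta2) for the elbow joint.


cos(th2) = (d^2 - L1^2 - L2^2)/(2*L1*L2) = (0.492^2 - 0.75^2 - 0.48^2)/(2*0.75*0.48) = -0.7651

-0.7651


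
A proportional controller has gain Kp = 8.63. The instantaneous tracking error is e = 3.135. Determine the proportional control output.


u_P = Kp * e = 8.63 * 3.135 = 27.0551

27.0551


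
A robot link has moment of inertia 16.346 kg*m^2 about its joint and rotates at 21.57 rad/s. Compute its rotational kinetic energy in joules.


KE = (1/2)*I*omega^2 = 0.5*16.346*21.57^2 = 3802.6100

3802.6100 J


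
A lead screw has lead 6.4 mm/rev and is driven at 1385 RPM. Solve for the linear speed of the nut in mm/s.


v = lead * (RPM/60) = 6.4*1385/60 = 147.7333

147.7333 mm/s


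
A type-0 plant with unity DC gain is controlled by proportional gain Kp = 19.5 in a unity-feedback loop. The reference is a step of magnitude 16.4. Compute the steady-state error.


e_ss = R/(1 + Kp) = 16.4/(1 + 19.5) = 16.4/20.5000 = 0.8000

0.8000


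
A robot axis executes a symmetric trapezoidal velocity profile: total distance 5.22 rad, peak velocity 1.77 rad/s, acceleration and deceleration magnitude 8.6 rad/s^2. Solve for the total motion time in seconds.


t_acc = v/a = 1.77/8.6 = 0.205814 s
d_acc = v^2/(2a) = 0.182145 rad (each ramp)
d_cruise = 5.22 - 2*0.182145 = 4.855710 rad
t_cruise = 4.855710/1.77 = 2.743339 s
t_total = 2*0.205814 + 2.743339 = 3.1550

3.1550 s


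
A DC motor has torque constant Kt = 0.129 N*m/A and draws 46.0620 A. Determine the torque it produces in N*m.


tau = Kt * I = 0.129*46.0620 = 5.9420

5.9420 N*m


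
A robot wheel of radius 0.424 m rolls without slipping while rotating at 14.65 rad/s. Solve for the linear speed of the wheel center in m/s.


v = omega * r = 14.65 * 0.424 = 6.2116

6.2116 m/s


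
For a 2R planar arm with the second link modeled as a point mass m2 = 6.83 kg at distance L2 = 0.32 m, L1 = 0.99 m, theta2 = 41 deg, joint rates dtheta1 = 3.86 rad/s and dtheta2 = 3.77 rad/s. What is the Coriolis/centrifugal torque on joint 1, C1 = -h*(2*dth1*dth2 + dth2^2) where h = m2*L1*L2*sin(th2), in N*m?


h = m2*L1*L2*sin(th2) = 6.83*0.99*0.32*sin(41 deg) = 1.419544
C1 = -h*(2*3.86*3.77 + 3.77^2) = -1.419544*43.3173 = -61.4908

-61.4908 N*m


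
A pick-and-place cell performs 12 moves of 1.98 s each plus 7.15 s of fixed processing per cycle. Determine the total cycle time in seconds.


T = 12*1.98 + 7.15 = 30.9100

30.9100 s


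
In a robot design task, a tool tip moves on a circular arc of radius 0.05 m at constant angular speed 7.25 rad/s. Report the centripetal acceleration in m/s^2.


a_c = omega^2 * r = 7.25^2 * 0.05 = 2.6281

2.6281 m/s^2


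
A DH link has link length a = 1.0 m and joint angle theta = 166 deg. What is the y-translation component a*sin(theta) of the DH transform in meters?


a*sin(theta) = 1.0*sin(166 deg) = 0.2419

0.2419 m


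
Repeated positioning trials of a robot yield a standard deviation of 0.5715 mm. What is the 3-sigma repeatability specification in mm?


repeatability = 3*sigma = 3*0.5715 = 1.7145

1.7145 mm


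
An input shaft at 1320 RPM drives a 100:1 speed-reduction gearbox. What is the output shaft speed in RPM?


omega_out = omega_in / N = 1320 / 100 = 13.2000

13.2000 RPM


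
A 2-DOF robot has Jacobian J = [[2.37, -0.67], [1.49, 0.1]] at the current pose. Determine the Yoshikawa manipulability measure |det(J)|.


det(J) = 2.37*0.1 - (-0.67)*(1.49) = 1.2353
|det(J)| = 1.2353

1.2353
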